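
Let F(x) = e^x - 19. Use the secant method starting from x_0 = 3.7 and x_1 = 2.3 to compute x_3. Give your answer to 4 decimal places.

3.0302

F(3.7) = 21.447304, F(2.3) = -9.025818
x_2 = 2.300000 − (-9.025818)·(2.300000 − 3.700000) / (-9.025818 − 21.447304) = 2.300000 − (12.636145)/(-30.473122) = 2.714665
F(2.714665) = -3.900445
x_3 = 2.714665 − (-3.900445)·(2.714665 − 2.300000) / (-3.900445 − (-9.025818)) = 2.714665 − (-1.617379)/(5.125372) = 3.030229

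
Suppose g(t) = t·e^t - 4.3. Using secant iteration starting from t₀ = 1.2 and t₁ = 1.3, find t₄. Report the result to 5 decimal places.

1.24194

g(1.2) = -0.3158597, g(1.3) = 0.4700857
t₂ = 1.3000000 − 0.4700857·(1.3000000 − 1.2000000) / (0.4700857 − (-0.3158597)) = 1.3000000 − (0.0470086)/(0.7859454) = 1.2401885
g(1.2401885) = -0.0135800
t₃ = 1.2401885 − (-0.0135800)·(1.2401885 − 1.3000000) / (-0.0135800 − 0.4700857) = 1.2401885 − (0.0008122)/(-0.4836656) = 1.2418678
g(1.2418678) = -0.0005616
t₄ = 1.2418678 − (-0.0005616)·(1.2418678 − 1.2401885) / (-0.0005616 − (-0.0135800)) = 1.2418678 − (-0.0000009)/(0.0130184) = 1.2419403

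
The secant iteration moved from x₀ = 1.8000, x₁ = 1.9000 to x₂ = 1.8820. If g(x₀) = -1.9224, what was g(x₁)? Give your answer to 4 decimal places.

0.4220

The secant line through (1.8000, -1.9224) and (1.9000, g(x₁)) crosses zero at x₂ = 1.8820.
So (1.8000, -1.9224), (1.9000, g(x₁)), (1.8820, 0) are collinear:
g(x₁) = -1.9224 · (1.9000 − 1.8820) / (1.8000 − 1.8820) = -1.9224 · (0.018000)/(-0.082000) = 0.421990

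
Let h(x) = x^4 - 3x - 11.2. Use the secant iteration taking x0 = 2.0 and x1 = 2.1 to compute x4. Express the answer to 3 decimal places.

h(2.0) = -1.20000, h(2.1) = 1.94810
x2 = 2.10000 − 1.94810·(2.10000 − 2.00000) / (1.94810 − (-1.20000)) = 2.10000 − (0.19481)/(3.14810) = 2.03812
h(2.03812) = -0.05925
x3 = 2.03812 − (-0.05925)·(2.03812 − 2.10000) / (-0.05925 − 1.94810) = 2.03812 − (0.00367)/(-2.00735) = 2.03994
h(2.03994) = -0.00279
x4 = 2.03994 − (-0.00279)·(2.03994 − 2.03812) / (-0.00279 − (-0.05925)) = 2.03994 − (-0.00001)/(0.05646) = 2.04004

2.040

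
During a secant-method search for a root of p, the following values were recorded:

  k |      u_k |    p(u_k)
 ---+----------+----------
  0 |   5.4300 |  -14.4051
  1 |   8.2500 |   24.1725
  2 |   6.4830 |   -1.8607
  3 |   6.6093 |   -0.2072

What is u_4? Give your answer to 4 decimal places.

u_4 = 6.6093 − (-0.2072)·(6.6093 − 6.4830) / (-0.2072 − (-1.8607))
   = 6.6093 − (-0.026169)/(1.653500) = 6.625127

6.6251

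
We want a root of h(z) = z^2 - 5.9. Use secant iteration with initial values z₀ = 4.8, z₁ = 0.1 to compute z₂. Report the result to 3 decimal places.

1.302

h(4.8) = 17.14000, h(0.1) = -5.89000
z₂ = 0.10000 − (-5.89000)·(0.10000 − 4.80000) / (-5.89000 − 17.14000) = 0.10000 − (27.68300)/(-23.03000) = 1.30204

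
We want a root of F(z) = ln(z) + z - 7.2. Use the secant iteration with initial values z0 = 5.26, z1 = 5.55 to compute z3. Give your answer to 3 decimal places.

5.496

F(5.26) = -0.27987, F(5.55) = 0.06380
z2 = 5.55000 − 0.06380·(5.55000 − 5.26000) / (0.06380 − (-0.27987)) = 5.55000 − (0.01850)/(0.34367) = 5.49616
F(5.49616) = 0.00022
z3 = 5.49616 − 0.00022·(5.49616 − 5.55000) / (0.00022 − 0.06380) = 5.49616 − (-0.00001)/(-0.06358) = 5.49598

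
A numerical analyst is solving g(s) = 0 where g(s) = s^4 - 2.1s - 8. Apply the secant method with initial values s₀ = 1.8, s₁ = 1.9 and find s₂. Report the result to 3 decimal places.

1.855

g(1.8) = -1.28240, g(1.9) = 1.04210
s₂ = 1.90000 − 1.04210·(1.90000 − 1.80000) / (1.04210 − (-1.28240)) = 1.90000 − (0.10421)/(2.32450) = 1.85517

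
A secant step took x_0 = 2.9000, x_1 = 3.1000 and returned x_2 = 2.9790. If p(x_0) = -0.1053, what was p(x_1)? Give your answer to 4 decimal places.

The secant line through (2.9000, -0.1053) and (3.1000, p(x_1)) crosses zero at x_2 = 2.9790.
So (2.9000, -0.1053), (3.1000, p(x_1)), (2.9790, 0) are collinear:
p(x_1) = -0.1053 · (3.1000 − 2.9790) / (2.9000 − 2.9790) = -0.1053 · (0.121000)/(-0.079000) = 0.161282

0.1613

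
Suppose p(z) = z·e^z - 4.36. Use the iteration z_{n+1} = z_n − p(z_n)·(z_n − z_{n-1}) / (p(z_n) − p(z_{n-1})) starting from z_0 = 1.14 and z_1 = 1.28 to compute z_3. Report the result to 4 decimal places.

1.2496

p(1.14) = -0.795484, p(1.28) = 0.243699
z_2 = 1.280000 − 0.243699·(1.280000 − 1.140000) / (0.243699 − (-0.795484)) = 1.280000 − (0.034118)/(1.039183) = 1.247169
p(1.247169) = -0.019262
z_3 = 1.247169 − (-0.019262)·(1.247169 − 1.280000) / (-0.019262 − 0.243699) = 1.247169 − (0.000632)/(-0.262961) = 1.249573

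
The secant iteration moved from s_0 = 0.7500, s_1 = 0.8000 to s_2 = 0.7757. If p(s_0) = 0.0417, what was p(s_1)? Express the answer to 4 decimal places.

-0.0394

The secant line through (0.7500, 0.0417) and (0.8000, p(s_1)) crosses zero at s_2 = 0.7757.
So (0.7500, 0.0417), (0.8000, p(s_1)), (0.7757, 0) are collinear:
p(s_1) = 0.0417 · (0.8000 − 0.7757) / (0.7500 − 0.7757) = 0.0417 · (0.024300)/(-0.025700) = -0.039428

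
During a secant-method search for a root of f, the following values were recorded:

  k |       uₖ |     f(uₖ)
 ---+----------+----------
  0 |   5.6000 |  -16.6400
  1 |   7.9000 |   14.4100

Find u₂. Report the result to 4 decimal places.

6.8326

u₂ = 7.9000 − 14.4100·(7.9000 − 5.6000) / (14.4100 − (-16.6400))
   = 7.9000 − (33.143000)/(31.050000) = 6.832593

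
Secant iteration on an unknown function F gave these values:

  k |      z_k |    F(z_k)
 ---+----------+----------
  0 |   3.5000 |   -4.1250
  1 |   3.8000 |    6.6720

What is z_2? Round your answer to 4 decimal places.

3.6146

z_2 = 3.8000 − 6.6720·(3.8000 − 3.5000) / (6.6720 − (-4.1250))
   = 3.8000 − (2.001600)/(10.797000) = 3.614615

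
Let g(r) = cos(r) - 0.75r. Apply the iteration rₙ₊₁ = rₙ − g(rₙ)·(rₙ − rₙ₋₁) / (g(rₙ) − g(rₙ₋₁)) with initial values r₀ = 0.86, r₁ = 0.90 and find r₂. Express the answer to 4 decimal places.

g(0.86) = 0.007437, g(0.90) = -0.053390
r₂ = 0.900000 − (-0.053390)·(0.900000 − 0.860000) / (-0.053390 − 0.007437) = 0.900000 − (-0.002136)/(-0.060827) = 0.864891

0.8649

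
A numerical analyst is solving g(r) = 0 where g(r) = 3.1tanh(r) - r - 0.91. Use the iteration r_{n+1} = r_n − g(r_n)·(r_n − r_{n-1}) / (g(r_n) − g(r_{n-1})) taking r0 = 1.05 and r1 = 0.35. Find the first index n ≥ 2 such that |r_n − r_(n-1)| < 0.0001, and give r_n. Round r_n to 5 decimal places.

g(1.05) = 0.4635997, g(0.35) = -0.2172358
r2 = 0.3500000 − (-0.2172358)·(-0.7000000)/(-0.6808355) = 0.5733507;  |Δ| = 0.2233507
g(0.5733507) = 0.1218782
r3 = 0.5733507 − 0.1218782·(0.2233507)/(0.3391140) = 0.4930780;  |Δ| = 0.0802727
g(0.4930780) = 0.0125556
r4 = 0.4930780 − 0.0125556·(-0.0802727)/(-0.1093227) = 0.4838588;  |Δ| = 0.0092192
g(0.4838588) = -0.0009399
r5 = 0.4838588 − (-0.0009399)·(-0.0092192)/(-0.0134955) = 0.4845009;  |Δ| = 0.0006421
g(0.4845009) = 0.0000061
r6 = 0.4845009 − 0.0000061·(0.0006421)/(0.0009461) = 0.4844967;  |Δ| = 0.0000042
|r6 − r5| = 0.0000042 < 0.0001

n = 6, r_n = 0.48450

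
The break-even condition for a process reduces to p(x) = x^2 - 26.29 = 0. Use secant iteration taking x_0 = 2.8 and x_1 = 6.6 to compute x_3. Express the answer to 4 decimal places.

p(2.8) = -18.450000, p(6.6) = 17.270000
x_2 = 6.600000 − 17.270000·(6.600000 − 2.800000) / (17.270000 − (-18.450000)) = 6.600000 − (65.626000)/(35.720000) = 4.762766
p(4.762766) = -3.606060
x_3 = 4.762766 − (-3.606060)·(4.762766 − 6.600000) / (-3.606060 − 17.270000) = 4.762766 − (6.625177)/(-20.876060) = 5.080124

5.0801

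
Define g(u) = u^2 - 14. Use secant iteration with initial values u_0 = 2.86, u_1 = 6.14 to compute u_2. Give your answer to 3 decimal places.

3.507

g(2.86) = -5.82040, g(6.14) = 23.69960
u_2 = 6.14000 − 23.69960·(6.14000 − 2.86000) / (23.69960 − (-5.82040)) = 6.14000 − (77.73469)/(29.52000) = 3.50671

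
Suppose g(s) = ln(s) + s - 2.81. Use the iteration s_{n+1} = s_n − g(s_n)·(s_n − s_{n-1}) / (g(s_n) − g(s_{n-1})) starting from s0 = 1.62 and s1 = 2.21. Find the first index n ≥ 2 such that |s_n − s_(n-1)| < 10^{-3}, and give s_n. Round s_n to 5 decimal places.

n = 4, s_n = 2.07840

g(1.62) = -0.7075739, g(2.21) = 0.1929925
s2 = 2.2100000 − 0.1929925·(0.5900000)/(0.9005664) = 2.0835623;  |Δ| = 0.1264377
g(2.0835623) = 0.0076413
s3 = 2.0835623 − 0.0076413·(-0.1264377)/(-0.1853512) = 2.0783497;  |Δ| = 0.0052125
g(2.0783497) = -0.0000761
s4 = 2.0783497 − (-0.0000761)·(-0.0052125)/(-0.0077174) = 2.0784011;  |Δ| = 0.0000514
|s4 − s3| = 0.0000514 < 10^{-3}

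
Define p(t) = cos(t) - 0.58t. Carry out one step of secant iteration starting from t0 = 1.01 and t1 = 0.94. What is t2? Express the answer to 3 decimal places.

0.972

p(1.01) = -0.05394, p(0.94) = 0.04459
t2 = 0.94000 − 0.04459·(0.94000 − 1.01000) / (0.04459 − (-0.05394)) = 0.94000 − (-0.00312)/(0.09853) = 0.97168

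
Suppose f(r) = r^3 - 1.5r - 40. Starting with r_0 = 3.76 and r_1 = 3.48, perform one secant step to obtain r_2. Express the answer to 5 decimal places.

f(3.76) = 7.5173760, f(3.48) = -3.0758080
r_2 = 3.4800000 − (-3.0758080)·(3.4800000 − 3.7600000) / (-3.0758080 − 7.5173760) = 3.4800000 − (0.8612262)/(-10.5931840) = 3.5613000

3.56130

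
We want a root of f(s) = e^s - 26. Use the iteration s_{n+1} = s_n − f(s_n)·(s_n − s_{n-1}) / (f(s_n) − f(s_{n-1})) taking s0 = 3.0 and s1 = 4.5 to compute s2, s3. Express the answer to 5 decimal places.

f(3.0) = -5.9144631, f(4.5) = 64.0171313
s2 = 4.5000000 − 64.0171313·(4.5000000 − 3.0000000) / (64.0171313 − (-5.9144631)) = 4.5000000 − (96.0256970)/(69.9315944) = 3.1268625
f(3.1268625) = -3.1976758
s3 = 3.1268625 − (-3.1976758)·(3.1268625 − 4.5000000) / (-3.1976758 − 64.0171313) = 3.1268625 − (4.3908487)/(-67.2148071) = 3.1921881

3.12686, 3.19219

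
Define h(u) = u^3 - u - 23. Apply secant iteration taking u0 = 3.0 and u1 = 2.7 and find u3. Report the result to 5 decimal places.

h(3.0) = 1.0000000, h(2.7) = -6.0170000
u2 = 2.7000000 − (-6.0170000)·(2.7000000 − 3.0000000) / (-6.0170000 − 1.0000000) = 2.7000000 − (1.8051000)/(-7.0170000) = 2.9572467
h(2.9572467) = -0.0952137
u3 = 2.9572467 − (-0.0952137)·(2.9572467 − 2.7000000) / (-0.0952137 − (-6.0170000)) = 2.9572467 − (-0.0244934)/(5.9217863) = 2.9613828

2.96138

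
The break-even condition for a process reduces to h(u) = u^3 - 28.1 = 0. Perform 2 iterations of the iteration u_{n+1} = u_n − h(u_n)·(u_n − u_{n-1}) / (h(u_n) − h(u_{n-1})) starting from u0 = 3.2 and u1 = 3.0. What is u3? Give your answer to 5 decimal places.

3.04023

h(3.2) = 4.6680000, h(3.0) = -1.1000000
u2 = 3.0000000 − (-1.1000000)·(3.0000000 − 3.2000000) / (-1.1000000 − 4.6680000) = 3.0000000 − (0.2200000)/(-5.7680000) = 3.0381415
h(3.0381415) = -0.0570319
u3 = 3.0381415 − (-0.0570319)·(3.0381415 − 3.0000000) / (-0.0570319 − (-1.1000000)) = 3.0381415 − (-0.0021753)/(1.0429681) = 3.0402271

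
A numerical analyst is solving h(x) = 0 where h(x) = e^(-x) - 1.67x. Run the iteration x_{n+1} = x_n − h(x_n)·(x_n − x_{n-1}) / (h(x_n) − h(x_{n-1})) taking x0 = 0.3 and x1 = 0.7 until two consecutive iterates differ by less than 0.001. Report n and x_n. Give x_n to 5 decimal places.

n = 4, x_n = 0.40099

h(0.3) = 0.2398182, h(0.7) = -0.6724147
x2 = 0.7000000 − (-0.6724147)·(0.4000000)/(-0.9122329) = 0.4051566;  |Δ| = 0.2948434
h(0.4051566) = -0.0097391
x3 = 0.4051566 − (-0.0097391)·(-0.2948434)/(0.6626756) = 0.4008234;  |Δ| = 0.0043332
h(0.4008234) = 0.0003933
x4 = 0.4008234 − 0.0003933·(-0.0043332)/(0.0101324) = 0.4009916;  |Δ| = 0.0001682
|x4 − x3| = 0.0001682 < 0.001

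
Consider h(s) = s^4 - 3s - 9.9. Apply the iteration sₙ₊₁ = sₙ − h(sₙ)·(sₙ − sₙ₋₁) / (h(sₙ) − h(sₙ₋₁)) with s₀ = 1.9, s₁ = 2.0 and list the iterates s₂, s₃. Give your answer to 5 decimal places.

h(1.9) = -2.5679000, h(2.0) = 0.1000000
s₂ = 2.0000000 − 0.1000000·(2.0000000 − 1.9000000) / (0.1000000 − (-2.5679000)) = 2.0000000 − (0.0100000)/(2.6679000) = 1.9962517
h(1.9962517) = -0.0083630
s₃ = 1.9962517 − (-0.0083630)·(1.9962517 − 2.0000000) / (-0.0083630 − 0.1000000) = 1.9962517 − (0.0000313)/(-0.1083630) = 1.9965410

1.99625, 1.99654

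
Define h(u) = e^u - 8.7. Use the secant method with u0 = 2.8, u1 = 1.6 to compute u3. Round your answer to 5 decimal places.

h(2.8) = 7.7446468, h(1.6) = -3.7469676
u2 = 1.6000000 − (-3.7469676)·(1.6000000 − 2.8000000) / (-3.7469676 − 7.7446468) = 1.6000000 − (4.4963611)/(-11.4916143) = 1.9912732
h(1.9912732) = -1.3751459
u3 = 1.9912732 − (-1.3751459)·(1.9912732 − 1.6000000) / (-1.3751459 − (-3.7469676)) = 1.9912732 − (-0.5380578)/(2.3718216) = 2.2181275

2.21813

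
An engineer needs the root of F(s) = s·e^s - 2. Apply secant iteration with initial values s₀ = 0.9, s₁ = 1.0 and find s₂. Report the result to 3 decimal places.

0.858

F(0.9) = 0.21364, F(1.0) = 0.71828
s₂ = 1.00000 − 0.71828·(1.00000 − 0.90000) / (0.71828 − 0.21364) = 1.00000 − (0.07183)/(0.50464) = 0.85766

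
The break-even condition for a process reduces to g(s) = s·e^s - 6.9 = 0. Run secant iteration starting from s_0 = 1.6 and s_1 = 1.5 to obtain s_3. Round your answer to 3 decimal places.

1.516

g(1.6) = 1.02485, g(1.5) = -0.17747
s_2 = 1.50000 − (-0.17747)·(1.50000 − 1.60000) / (-0.17747 − 1.02485) = 1.50000 − (0.01775)/(-1.20232) = 1.51476
g(1.51476) = -0.01037
s_3 = 1.51476 − (-0.01037)·(1.51476 − 1.50000) / (-0.01037 − (-0.17747)) = 1.51476 − (-0.00015)/(0.16710) = 1.51568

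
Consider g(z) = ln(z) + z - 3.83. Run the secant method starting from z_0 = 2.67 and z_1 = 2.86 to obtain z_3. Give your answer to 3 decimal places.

g(2.67) = -0.17792, g(2.86) = 0.08082
z_2 = 2.86000 − 0.08082·(2.86000 − 2.67000) / (0.08082 − (-0.17792)) = 2.86000 − (0.01536)/(0.25874) = 2.80065
g(2.80065) = 0.00050
z_3 = 2.80065 − 0.00050·(2.80065 − 2.86000) / (0.00050 − 0.08082) = 2.80065 − (-0.00003)/(-0.08032) = 2.80028

2.800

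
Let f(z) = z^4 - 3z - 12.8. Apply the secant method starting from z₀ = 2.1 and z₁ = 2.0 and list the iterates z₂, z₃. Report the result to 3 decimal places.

f(2.1) = 0.34810, f(2.0) = -2.80000
z₂ = 2.00000 − (-2.80000)·(2.00000 − 2.10000) / (-2.80000 − 0.34810) = 2.00000 − (0.28000)/(-3.14810) = 2.08894
f(2.08894) = -0.02512
z₃ = 2.08894 − (-0.02512)·(2.08894 − 2.00000) / (-0.02512 − (-2.80000)) = 2.08894 − (-0.00223)/(2.77488) = 2.08975

2.089, 2.090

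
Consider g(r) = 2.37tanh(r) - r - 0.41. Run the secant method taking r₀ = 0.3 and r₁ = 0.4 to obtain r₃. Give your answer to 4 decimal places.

0.3169

g(0.3) = -0.019589, g(0.4) = 0.090479
r₂ = 0.400000 − 0.090479·(0.400000 − 0.300000) / (0.090479 − (-0.019589)) = 0.400000 − (0.009048)/(0.110068) = 0.317797
g(0.317797) = 0.001011
r₃ = 0.317797 − 0.001011·(0.317797 − 0.400000) / (0.001011 − 0.090479) = 0.317797 − (-0.000083)/(-0.089469) = 0.316869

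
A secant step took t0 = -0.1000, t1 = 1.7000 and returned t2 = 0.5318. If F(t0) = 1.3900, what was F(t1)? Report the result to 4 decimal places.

The secant line through (-0.1000, 1.3900) and (1.7000, F(t1)) crosses zero at t2 = 0.5318.
So (-0.1000, 1.3900), (1.7000, F(t1)), (0.5318, 0) are collinear:
F(t1) = 1.3900 · (1.7000 − 0.5318) / (-0.1000 − 0.5318) = 1.3900 · (1.168200)/(-0.631800) = -2.570114

-2.5701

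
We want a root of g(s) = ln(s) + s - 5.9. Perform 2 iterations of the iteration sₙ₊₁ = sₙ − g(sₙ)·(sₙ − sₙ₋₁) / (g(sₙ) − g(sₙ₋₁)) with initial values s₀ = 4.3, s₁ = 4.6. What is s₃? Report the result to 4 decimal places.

4.4150

g(4.3) = -0.141385, g(4.6) = 0.226056
s₂ = 4.600000 − 0.226056·(4.600000 − 4.300000) / (0.226056 − (-0.141385)) = 4.600000 − (0.067817)/(0.367441) = 4.415435
g(4.415435) = 0.000541
s₃ = 4.415435 − 0.000541·(4.415435 − 4.600000) / (0.000541 − 0.226056) = 4.415435 − (-0.000100)/(-0.225515) = 4.414992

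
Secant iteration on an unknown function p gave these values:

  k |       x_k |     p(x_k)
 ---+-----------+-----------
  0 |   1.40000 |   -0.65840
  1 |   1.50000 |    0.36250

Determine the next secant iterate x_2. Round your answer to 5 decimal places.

1.46449

x_2 = 1.50000 − 0.36250·(1.50000 − 1.40000) / (0.36250 − (-0.65840))
   = 1.50000 − (0.0362500)/(1.0209000) = 1.4644921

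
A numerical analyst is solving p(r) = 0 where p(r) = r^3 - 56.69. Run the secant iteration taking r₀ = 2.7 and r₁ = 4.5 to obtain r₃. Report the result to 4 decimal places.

p(2.7) = -37.007000, p(4.5) = 34.435000
r₂ = 4.500000 − 34.435000·(4.500000 − 2.700000) / (34.435000 − (-37.007000)) = 4.500000 − (61.983000)/(71.442000) = 3.632401
p(3.632401) = -8.762873
r₃ = 3.632401 − (-8.762873)·(3.632401 − 4.500000) / (-8.762873 − 34.435000) = 3.632401 − (7.602659)/(-43.197873) = 3.808397

3.8084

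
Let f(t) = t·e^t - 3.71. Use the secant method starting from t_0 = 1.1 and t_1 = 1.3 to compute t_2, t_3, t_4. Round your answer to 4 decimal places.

f(1.1) = -0.405417, f(1.3) = 1.060086
t_2 = 1.300000 − 1.060086·(1.300000 − 1.100000) / (1.060086 − (-0.405417)) = 1.300000 − (0.212017)/(1.465503) = 1.155328
f(1.155328) = -0.041758
t_3 = 1.155328 − (-0.041758)·(1.155328 − 1.300000) / (-0.041758 − 1.060086) = 1.155328 − (0.006041)/(-1.101844) = 1.160811
f(1.160811) = -0.004086
t_4 = 1.160811 − (-0.004086)·(1.160811 − 1.155328) / (-0.004086 − (-0.041758)) = 1.160811 − (-0.000022)/(0.037672) = 1.161406

1.1553, 1.1608, 1.1614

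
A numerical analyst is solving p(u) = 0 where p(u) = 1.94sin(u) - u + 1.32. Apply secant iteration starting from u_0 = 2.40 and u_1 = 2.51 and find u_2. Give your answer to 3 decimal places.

p(2.40) = 0.23040, p(2.51) = -0.04456
u_2 = 2.51000 − (-0.04456)·(2.51000 − 2.40000) / (-0.04456 − 0.23040) = 2.51000 − (-0.00490)/(-0.27496) = 2.49217

2.492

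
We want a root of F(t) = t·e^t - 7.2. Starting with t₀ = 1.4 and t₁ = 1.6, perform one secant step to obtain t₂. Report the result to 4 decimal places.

1.5355

F(1.4) = -1.522720, F(1.6) = 0.724852
t₂ = 1.600000 − 0.724852·(1.600000 − 1.400000) / (0.724852 − (-1.522720)) = 1.600000 − (0.144970)/(2.247572) = 1.535499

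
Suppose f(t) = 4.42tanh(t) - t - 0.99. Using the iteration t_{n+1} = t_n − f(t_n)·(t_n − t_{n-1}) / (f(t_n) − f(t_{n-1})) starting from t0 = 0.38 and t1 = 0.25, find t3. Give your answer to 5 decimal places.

0.30082

f(0.38) = 0.2331670, f(0.25) = -0.1574595
t2 = 0.2500000 − (-0.1574595)·(0.2500000 − 0.3800000) / (-0.1574595 − 0.2331670) = 0.2500000 − (0.0204697)/(-0.3906265) = 0.3024023
f(0.3024023) = 0.0049098
t3 = 0.3024023 − 0.0049098·(0.3024023 − 0.2500000) / (0.0049098 − (-0.1574595)) = 0.3024023 − (0.0002573)/(0.1623693) = 0.3008178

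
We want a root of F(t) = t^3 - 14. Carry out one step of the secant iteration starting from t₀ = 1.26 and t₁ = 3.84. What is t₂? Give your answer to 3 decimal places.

1.827

F(1.26) = -11.99962, F(3.84) = 42.62310
t₂ = 3.84000 − 42.62310·(3.84000 − 1.26000) / (42.62310 − (-11.99962)) = 3.84000 − (109.96761)/(54.62273) = 1.82678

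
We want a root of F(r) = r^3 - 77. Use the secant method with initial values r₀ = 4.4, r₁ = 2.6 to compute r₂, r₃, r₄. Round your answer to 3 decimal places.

F(4.4) = 8.18400, F(2.6) = -59.42400
r₂ = 2.60000 − (-59.42400)·(2.60000 − 4.40000) / (-59.42400 − 8.18400) = 2.60000 − (106.96320)/(-67.60800) = 4.18211
F(4.18211) = -3.85478
r₃ = 4.18211 − (-3.85478)·(4.18211 − 2.60000) / (-3.85478 − (-59.42400)) = 4.18211 − (-6.09869)/(55.56922) = 4.29186
F(4.29186) = 2.05622
r₄ = 4.29186 − 2.05622·(4.29186 − 4.18211) / (2.05622 − (-3.85478)) = 4.29186 − (0.22567)/(5.91100) = 4.25368

4.182, 4.292, 4.254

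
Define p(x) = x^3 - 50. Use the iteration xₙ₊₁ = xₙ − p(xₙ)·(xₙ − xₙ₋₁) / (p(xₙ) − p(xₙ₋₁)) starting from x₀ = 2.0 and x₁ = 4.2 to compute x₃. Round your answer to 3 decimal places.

3.646

p(2.0) = -42.00000, p(4.2) = 24.08800
x₂ = 4.20000 − 24.08800·(4.20000 − 2.00000) / (24.08800 − (-42.00000)) = 4.20000 − (52.99360)/(66.08800) = 3.39814
p(3.39814) = -10.76061
x₃ = 3.39814 − (-10.76061)·(3.39814 − 4.20000) / (-10.76061 − 24.08800) = 3.39814 − (8.62855)/(-34.84861) = 3.64574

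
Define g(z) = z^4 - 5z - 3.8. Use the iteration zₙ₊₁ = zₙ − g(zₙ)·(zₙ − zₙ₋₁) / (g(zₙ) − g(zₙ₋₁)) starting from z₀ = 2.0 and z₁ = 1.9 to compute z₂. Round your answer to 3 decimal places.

g(2.0) = 2.20000, g(1.9) = -0.26790
z₂ = 1.90000 − (-0.26790)·(1.90000 − 2.00000) / (-0.26790 − 2.20000) = 1.90000 − (0.02679)/(-2.46790) = 1.91086

1.911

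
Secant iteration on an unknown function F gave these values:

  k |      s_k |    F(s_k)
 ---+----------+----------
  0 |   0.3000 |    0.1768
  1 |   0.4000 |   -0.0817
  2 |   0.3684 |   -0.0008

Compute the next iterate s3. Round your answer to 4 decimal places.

s3 = 0.3684 − (-0.0008)·(0.3684 − 0.4000) / (-0.0008 − (-0.0817))
   = 0.3684 − (0.000025)/(0.080900) = 0.368088

0.3681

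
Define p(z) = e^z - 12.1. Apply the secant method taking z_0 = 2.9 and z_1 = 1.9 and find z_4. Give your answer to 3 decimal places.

p(2.9) = 6.07415, p(1.9) = -5.41411
z_2 = 1.90000 − (-5.41411)·(1.90000 − 2.90000) / (-5.41411 − 6.07415) = 1.90000 − (5.41411)/(-11.48825) = 2.37127
p(2.37127) = -1.38898
z_3 = 2.37127 − (-1.38898)·(2.37127 − 1.90000) / (-1.38898 − (-5.41411)) = 2.37127 − (-0.65459)/(4.02513) = 2.53390
p(2.53390) = 0.50255
z_4 = 2.53390 − 0.50255·(2.53390 − 2.37127) / (0.50255 − (-1.38898)) = 2.53390 − (0.08173)/(1.89152) = 2.49069

2.491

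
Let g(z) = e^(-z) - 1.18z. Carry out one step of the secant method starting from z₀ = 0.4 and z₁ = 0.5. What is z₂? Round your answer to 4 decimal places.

g(0.4) = 0.198320, g(0.5) = 0.016531
z₂ = 0.500000 − 0.016531·(0.500000 − 0.400000) / (0.016531 − 0.198320) = 0.500000 − (0.001653)/(-0.181789) = 0.509093

0.5091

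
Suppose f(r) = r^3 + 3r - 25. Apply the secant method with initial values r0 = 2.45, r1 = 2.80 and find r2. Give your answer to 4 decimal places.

2.5742

f(2.45) = -2.943875, f(2.80) = 5.352000
r2 = 2.800000 − 5.352000·(2.800000 − 2.450000) / (5.352000 − (-2.943875)) = 2.800000 − (1.873200)/(8.295875) = 2.574201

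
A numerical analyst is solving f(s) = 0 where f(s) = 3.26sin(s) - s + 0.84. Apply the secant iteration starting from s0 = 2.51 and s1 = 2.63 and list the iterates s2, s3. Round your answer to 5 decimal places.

2.57813, 2.57894

f(2.51) = 0.2548048, f(2.63) = -0.1940129
s2 = 2.6300000 − (-0.1940129)·(2.6300000 − 2.5100000) / (-0.1940129 − 0.2548048) = 2.6300000 − (-0.0232815)/(-0.4488177) = 2.5781269
f(2.5781269) = 0.0031021
s3 = 2.5781269 − 0.0031021·(2.5781269 − 2.6300000) / (0.0031021 − (-0.1940129)) = 2.5781269 − (-0.0001609)/(0.1971150) = 2.5789433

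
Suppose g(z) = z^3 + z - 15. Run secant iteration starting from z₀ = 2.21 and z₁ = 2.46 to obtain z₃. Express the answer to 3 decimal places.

g(2.21) = -1.99614, g(2.46) = 2.34694
z₂ = 2.46000 − 2.34694·(2.46000 − 2.21000) / (2.34694 − (-1.99614)) = 2.46000 − (0.58673)/(4.34307) = 2.32490
g(2.32490) = -0.10858
z₃ = 2.32490 − (-0.10858)·(2.32490 − 2.46000) / (-0.10858 − 2.34694) = 2.32490 − (0.01467)/(-2.45552) = 2.33088

2.331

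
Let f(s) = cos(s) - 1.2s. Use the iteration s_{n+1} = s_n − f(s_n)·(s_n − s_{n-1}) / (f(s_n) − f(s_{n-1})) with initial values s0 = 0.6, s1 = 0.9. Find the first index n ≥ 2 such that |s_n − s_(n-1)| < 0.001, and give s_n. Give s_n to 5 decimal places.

n = 4, s_n = 0.65889

f(0.6) = 0.1053356, f(0.9) = -0.4583900
s2 = 0.9000000 − (-0.4583900)·(0.3000000)/(-0.5637256) = 0.6560569;  |Δ| = 0.2439431
f(0.6560569) = 0.0051355
s3 = 0.6560569 − 0.0051355·(-0.2439431)/(0.4635255) = 0.6587595;  |Δ| = 0.0027027
f(0.6587595) = 0.0002407
s4 = 0.6587595 − 0.0002407·(0.0027027)/(-0.0048947) = 0.6588925;  |Δ| = 0.0001329
|s4 − s3| = 0.0001329 < 0.001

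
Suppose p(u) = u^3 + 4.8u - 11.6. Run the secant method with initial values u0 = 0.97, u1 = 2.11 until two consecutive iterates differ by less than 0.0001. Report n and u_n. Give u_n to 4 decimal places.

n = 6, u_n = 1.5858

p(0.97) = -6.031327, p(2.11) = 7.921931
u2 = 2.110000 − 7.921931·(1.140000)/(13.953258) = 1.462768;  |Δ| = 0.647232
p(1.462768) = -1.448848
u3 = 1.462768 − (-1.448848)·(-0.647232)/(-9.370779) = 1.562838;  |Δ| = 0.100071
p(1.562838) = -0.281200
u4 = 1.562838 − (-0.281200)·(0.100071)/(1.167649) = 1.586938;  |Δ| = 0.024100
p(1.586938) = 0.013803
u5 = 1.586938 − 0.013803·(0.024100)/(0.295003) = 1.585810;  |Δ| = 0.001128
p(1.585810) = -0.000123
u6 = 1.585810 − (-0.000123)·(-0.001128)/(-0.013926) = 1.585820;  |Δ| = 0.000010
|u6 − u5| = 0.000010 < 0.0001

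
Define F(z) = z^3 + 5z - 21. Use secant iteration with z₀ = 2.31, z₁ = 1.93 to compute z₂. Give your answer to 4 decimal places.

2.1547

F(2.31) = 2.876391, F(1.93) = -4.160943
z₂ = 1.930000 − (-4.160943)·(1.930000 − 2.310000) / (-4.160943 − 2.876391) = 1.930000 − (1.581158)/(-7.037334) = 2.154681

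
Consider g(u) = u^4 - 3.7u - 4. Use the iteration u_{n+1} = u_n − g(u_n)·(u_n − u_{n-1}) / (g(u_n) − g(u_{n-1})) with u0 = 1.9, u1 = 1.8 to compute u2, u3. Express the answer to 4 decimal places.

1.8075, 1.8082

g(1.9) = 2.002100, g(1.8) = -0.162400
u2 = 1.800000 − (-0.162400)·(1.800000 − 1.900000) / (-0.162400 − 2.002100) = 1.800000 − (0.016240)/(-2.164500) = 1.807503
g(1.807503) = -0.014036
u3 = 1.807503 − (-0.014036)·(1.807503 − 1.800000) / (-0.014036 − (-0.162400)) = 1.807503 − (-0.000105)/(0.148364) = 1.808213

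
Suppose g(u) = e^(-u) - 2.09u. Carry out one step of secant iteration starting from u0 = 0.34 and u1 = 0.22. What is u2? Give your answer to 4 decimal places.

g(0.34) = 0.001170, g(0.22) = 0.342719
u2 = 0.220000 − 0.342719·(0.220000 − 0.340000) / (0.342719 − 0.001170) = 0.220000 − (-0.041126)/(0.341548) = 0.340411

0.3404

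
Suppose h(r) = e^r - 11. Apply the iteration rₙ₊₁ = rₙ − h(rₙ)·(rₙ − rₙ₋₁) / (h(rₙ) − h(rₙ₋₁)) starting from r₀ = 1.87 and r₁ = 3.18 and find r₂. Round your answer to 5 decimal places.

2.20661

h(1.87) = -4.5117036, h(3.18) = 13.0467536
r₂ = 3.1800000 − 13.0467536·(3.1800000 − 1.8700000) / (13.0467536 − (-4.5117036)) = 3.1800000 − (17.0912472)/(17.5584572) = 2.2066088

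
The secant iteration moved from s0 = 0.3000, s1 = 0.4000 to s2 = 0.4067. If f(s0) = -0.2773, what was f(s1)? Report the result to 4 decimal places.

-0.0174

The secant line through (0.3000, -0.2773) and (0.4000, f(s1)) crosses zero at s2 = 0.4067.
So (0.3000, -0.2773), (0.4000, f(s1)), (0.4067, 0) are collinear:
f(s1) = -0.2773 · (0.4000 − 0.4067) / (0.3000 − 0.4067) = -0.2773 · (-0.006700)/(-0.106700) = -0.017412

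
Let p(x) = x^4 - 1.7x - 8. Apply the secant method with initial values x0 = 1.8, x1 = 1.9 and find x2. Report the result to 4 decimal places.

1.8238

p(1.8) = -0.562400, p(1.9) = 1.802100
x2 = 1.900000 − 1.802100·(1.900000 − 1.800000) / (1.802100 − (-0.562400)) = 1.900000 − (0.180210)/(2.364500) = 1.823785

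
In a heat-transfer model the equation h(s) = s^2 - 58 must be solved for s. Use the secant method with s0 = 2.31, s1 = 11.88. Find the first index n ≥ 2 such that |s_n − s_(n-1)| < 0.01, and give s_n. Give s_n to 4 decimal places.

h(2.31) = -52.663900, h(11.88) = 83.134400
s2 = 11.880000 − 83.134400·(9.570000)/(135.798300) = 6.021339;  |Δ| = 5.858661
h(6.021339) = -21.743477
s3 = 6.021339 − (-21.743477)·(-5.858661)/(-104.877877) = 7.235967;  |Δ| = 1.214629
h(7.235967) = -5.640774
s4 = 7.235967 − (-5.640774)·(1.214629)/(16.102703) = 7.661452;  |Δ| = 0.425484
h(7.661452) = 0.697842
s5 = 7.661452 − 0.697842·(0.425484)/(6.338616) = 7.614609;  |Δ| = 0.046843
h(7.614609) = -0.017737
s6 = 7.614609 − (-0.017737)·(-0.046843)/(-0.715579) = 7.615770;  |Δ| = 0.001161
|s6 − s5| = 0.001161 < 0.01

n = 6, s_n = 7.6158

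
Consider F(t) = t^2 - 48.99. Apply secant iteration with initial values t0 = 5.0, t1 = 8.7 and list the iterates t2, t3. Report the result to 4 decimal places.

6.7511, 6.9720

F(5.0) = -23.990000, F(8.7) = 26.700000
t2 = 8.700000 − 26.700000·(8.700000 − 5.000000) / (26.700000 − (-23.990000)) = 8.700000 − (98.790000)/(50.690000) = 6.751095
F(6.751095) = -3.412718
t3 = 6.751095 − (-3.412718)·(6.751095 − 8.700000) / (-3.412718 − 26.700000) = 6.751095 − (6.651063)/(-30.112718) = 6.971967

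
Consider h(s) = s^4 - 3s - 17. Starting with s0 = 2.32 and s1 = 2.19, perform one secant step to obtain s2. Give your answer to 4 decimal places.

2.2032

h(2.32) = 5.010230, h(2.19) = -0.567425
s2 = 2.190000 − (-0.567425)·(2.190000 − 2.320000) / (-0.567425 − 5.010230) = 2.190000 − (0.073765)/(-5.577655) = 2.203225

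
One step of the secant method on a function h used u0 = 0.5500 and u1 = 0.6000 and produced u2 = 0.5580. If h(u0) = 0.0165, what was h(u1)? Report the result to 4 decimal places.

-0.0866

The secant line through (0.5500, 0.0165) and (0.6000, h(u1)) crosses zero at u2 = 0.5580.
So (0.5500, 0.0165), (0.6000, h(u1)), (0.5580, 0) are collinear:
h(u1) = 0.0165 · (0.6000 − 0.5580) / (0.5500 − 0.5580) = 0.0165 · (0.042000)/(-0.008000) = -0.086625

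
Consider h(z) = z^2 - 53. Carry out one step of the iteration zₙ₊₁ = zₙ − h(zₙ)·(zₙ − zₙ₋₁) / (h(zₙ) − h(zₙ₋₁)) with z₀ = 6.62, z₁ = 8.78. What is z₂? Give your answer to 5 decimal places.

7.21582

h(6.62) = -9.1756000, h(8.78) = 24.0884000
z₂ = 8.7800000 − 24.0884000·(8.7800000 − 6.6200000) / (24.0884000 − (-9.1756000)) = 8.7800000 − (52.0309440)/(33.2640000) = 7.2158182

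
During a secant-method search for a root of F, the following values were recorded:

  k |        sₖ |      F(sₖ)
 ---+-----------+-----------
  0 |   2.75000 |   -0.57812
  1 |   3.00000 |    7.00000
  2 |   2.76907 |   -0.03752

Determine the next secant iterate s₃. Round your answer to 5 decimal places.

2.77030

s₃ = 2.76907 − (-0.03752)·(2.76907 − 3.00000) / (-0.03752 − 7.00000)
   = 2.76907 − (0.0086645)/(-7.0375200) = 2.7703012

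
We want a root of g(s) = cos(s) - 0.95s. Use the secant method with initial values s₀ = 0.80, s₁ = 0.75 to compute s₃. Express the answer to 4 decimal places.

0.7617

g(0.80) = -0.063293, g(0.75) = 0.019189
s₂ = 0.750000 − 0.019189·(0.750000 − 0.800000) / (0.019189 − (-0.063293)) = 0.750000 − (-0.000959)/(0.082482) = 0.761632
g(0.761632) = 0.000160
s₃ = 0.761632 − 0.000160·(0.761632 − 0.750000) / (0.000160 − 0.019189) = 0.761632 − (0.000002)/(-0.019029) = 0.761730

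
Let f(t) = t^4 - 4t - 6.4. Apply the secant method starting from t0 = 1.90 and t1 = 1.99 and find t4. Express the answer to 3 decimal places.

f(1.90) = -0.96790, f(1.99) = 1.32239
t2 = 1.99000 − 1.32239·(1.99000 − 1.90000) / (1.32239 − (-0.96790)) = 1.99000 − (0.11902)/(2.29029) = 1.93803
f(1.93803) = -0.04476
t3 = 1.93803 − (-0.04476)·(1.93803 − 1.99000) / (-0.04476 − 1.32239) = 1.93803 − (0.00233)/(-1.36715) = 1.93974
f(1.93974) = -0.00196
t4 = 1.93974 − (-0.00196)·(1.93974 − 1.93803) / (-0.00196 − (-0.04476)) = 1.93974 − (0.00000)/(0.04280) = 1.93981

1.940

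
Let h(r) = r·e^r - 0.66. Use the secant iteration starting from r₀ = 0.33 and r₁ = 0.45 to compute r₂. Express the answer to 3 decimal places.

h(0.33) = -0.20098, h(0.45) = 0.04574
r₂ = 0.45000 − 0.04574·(0.45000 − 0.33000) / (0.04574 − (-0.20098)) = 0.45000 − (0.00549)/(0.24672) = 0.42775

0.428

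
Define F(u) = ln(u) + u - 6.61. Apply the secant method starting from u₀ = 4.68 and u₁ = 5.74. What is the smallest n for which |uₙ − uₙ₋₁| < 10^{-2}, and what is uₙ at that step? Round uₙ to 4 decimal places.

n = 3, uₙ = 5.0004

F(4.68) = -0.386702, F(5.74) = 0.877459
u₂ = 5.740000 − 0.877459·(1.060000)/(1.264161) = 5.004250;  |Δ| = 0.735750
F(5.004250) = 0.004537
u₃ = 5.004250 − 0.004537·(-0.735750)/(-0.872922) = 5.000425;  |Δ| = 0.003824
|u₃ − u₂| = 0.003824 < 10^{-2}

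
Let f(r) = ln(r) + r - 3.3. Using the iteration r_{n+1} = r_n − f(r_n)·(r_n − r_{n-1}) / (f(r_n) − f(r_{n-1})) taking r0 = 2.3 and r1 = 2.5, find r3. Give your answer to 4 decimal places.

2.4173

f(2.3) = -0.167091, f(2.5) = 0.116291
r2 = 2.500000 − 0.116291·(2.500000 − 2.300000) / (0.116291 − (-0.167091)) = 2.500000 − (0.023258)/(0.283382) = 2.417926
f(2.417926) = 0.000837
r3 = 2.417926 − 0.000837·(2.417926 − 2.500000) / (0.000837 − 0.116291) = 2.417926 − (-0.000069)/(-0.115454) = 2.417332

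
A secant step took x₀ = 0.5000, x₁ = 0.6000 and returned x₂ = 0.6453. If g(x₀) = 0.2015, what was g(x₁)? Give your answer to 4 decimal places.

The secant line through (0.5000, 0.2015) and (0.6000, g(x₁)) crosses zero at x₂ = 0.6453.
So (0.5000, 0.2015), (0.6000, g(x₁)), (0.6453, 0) are collinear:
g(x₁) = 0.2015 · (0.6000 − 0.6453) / (0.5000 − 0.6453) = 0.2015 · (-0.045300)/(-0.145300) = 0.062821

0.0628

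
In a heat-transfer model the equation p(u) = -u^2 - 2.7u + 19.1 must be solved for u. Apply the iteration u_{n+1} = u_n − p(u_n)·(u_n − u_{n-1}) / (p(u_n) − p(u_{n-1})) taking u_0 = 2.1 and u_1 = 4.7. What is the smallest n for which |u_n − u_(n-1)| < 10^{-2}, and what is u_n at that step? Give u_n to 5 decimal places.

p(2.1) = 9.0200000, p(4.7) = -15.6800000
u_2 = 4.7000000 − (-15.6800000)·(2.6000000)/(-24.7000000) = 3.0494737;  |Δ| = 1.6505263
p(3.0494737) = 1.5671313
u_3 = 3.0494737 − 1.5671313·(-1.6505263)/(17.2471313) = 3.1994460;  |Δ| = 0.1499723
p(3.1994460) = 0.2250415
u_4 = 3.1994460 − 0.2250415·(0.1499723)/(-1.3420898) = 3.2245933;  |Δ| = 0.0251473
p(3.2245933) = -0.0044038
u_5 = 3.2245933 − (-0.0044038)·(0.0251473)/(-0.2294453) = 3.2241106;  |Δ| = 0.0004827
|u_5 − u_4| = 0.0004827 < 10^{-2}

n = 5, u_n = 3.22411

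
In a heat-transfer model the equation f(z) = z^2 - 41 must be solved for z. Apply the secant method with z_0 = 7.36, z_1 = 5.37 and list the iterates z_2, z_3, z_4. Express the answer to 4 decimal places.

6.3255, 6.4100, 6.4031

f(7.36) = 13.169600, f(5.37) = -12.163100
z_2 = 5.370000 − (-12.163100)·(5.370000 − 7.360000) / (-12.163100 − 13.169600) = 5.370000 − (24.204569)/(-25.332700) = 6.325467
f(6.325467) = -0.988462
z_3 = 6.325467 − (-0.988462)·(6.325467 − 5.370000) / (-0.988462 − (-12.163100)) = 6.325467 − (-0.944443)/(11.174638) = 6.409984
f(6.409984) = 0.087896
z_4 = 6.409984 − 0.087896·(6.409984 − 6.325467) / (0.087896 − (-0.988462)) = 6.409984 − (0.007429)/(1.076358) = 6.403082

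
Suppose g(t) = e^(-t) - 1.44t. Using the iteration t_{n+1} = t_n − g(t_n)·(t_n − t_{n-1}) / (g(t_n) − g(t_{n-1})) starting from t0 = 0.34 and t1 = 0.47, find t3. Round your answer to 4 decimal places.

0.4450

g(0.34) = 0.222170, g(0.47) = -0.051798
t2 = 0.470000 − (-0.051798)·(0.470000 − 0.340000) / (-0.051798 − 0.222170) = 0.470000 − (-0.006734)/(-0.273968) = 0.445422
g(0.445422) = -0.000853
t3 = 0.445422 − (-0.000853)·(0.445422 − 0.470000) / (-0.000853 − (-0.051798)) = 0.445422 − (0.000021)/(0.050945) = 0.445010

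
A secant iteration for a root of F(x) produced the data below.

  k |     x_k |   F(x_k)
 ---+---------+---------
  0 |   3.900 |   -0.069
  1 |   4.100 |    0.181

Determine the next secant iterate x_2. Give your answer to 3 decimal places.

3.955

x_2 = 4.100 − 0.181·(4.100 − 3.900) / (0.181 − (-0.069))
   = 4.100 − (0.03620)/(0.25000) = 3.95520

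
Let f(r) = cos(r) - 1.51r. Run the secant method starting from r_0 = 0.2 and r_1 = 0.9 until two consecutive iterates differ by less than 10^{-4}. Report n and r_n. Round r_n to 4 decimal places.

n = 5, r_n = 0.5608

f(0.2) = 0.678067, f(0.9) = -0.737390
r_2 = 0.900000 − (-0.737390)·(0.700000)/(-1.415457) = 0.535331;  |Δ| = 0.364669
f(0.535331) = 0.051750
r_3 = 0.535331 − 0.051750·(-0.364669)/(0.789140) = 0.559245;  |Δ| = 0.023914
f(0.559245) = 0.003196
r_4 = 0.559245 − 0.003196·(0.023914)/(-0.048554) = 0.560819;  |Δ| = 0.001574
f(0.560819) = -0.000017
r_5 = 0.560819 − (-0.000017)·(0.001574)/(-0.003213) = 0.560811;  |Δ| = 0.000008
|r_5 − r_4| = 0.000008 < 10^{-4}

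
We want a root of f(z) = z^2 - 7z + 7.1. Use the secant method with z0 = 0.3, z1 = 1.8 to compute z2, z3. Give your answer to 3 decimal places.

1.339, 1.215

f(0.3) = 5.09000, f(1.8) = -2.26000
z2 = 1.80000 − (-2.26000)·(1.80000 − 0.30000) / (-2.26000 − 5.09000) = 1.80000 − (-3.39000)/(-7.35000) = 1.33878
f(1.33878) = -0.47911
z3 = 1.33878 − (-0.47911)·(1.33878 − 1.80000) / (-0.47911 − (-2.26000)) = 1.33878 − (0.22098)/(1.78089) = 1.21469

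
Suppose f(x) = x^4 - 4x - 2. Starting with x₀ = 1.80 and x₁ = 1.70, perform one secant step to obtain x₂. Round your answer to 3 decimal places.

f(1.80) = 1.29760, f(1.70) = -0.44790
x₂ = 1.70000 − (-0.44790)·(1.70000 − 1.80000) / (-0.44790 − 1.29760) = 1.70000 − (0.04479)/(-1.74550) = 1.72566

1.726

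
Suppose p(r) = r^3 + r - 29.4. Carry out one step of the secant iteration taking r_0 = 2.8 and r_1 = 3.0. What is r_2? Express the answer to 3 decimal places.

2.977

p(2.8) = -4.64800, p(3.0) = 0.60000
r_2 = 3.00000 − 0.60000·(3.00000 − 2.80000) / (0.60000 − (-4.64800)) = 3.00000 − (0.12000)/(5.24800) = 2.97713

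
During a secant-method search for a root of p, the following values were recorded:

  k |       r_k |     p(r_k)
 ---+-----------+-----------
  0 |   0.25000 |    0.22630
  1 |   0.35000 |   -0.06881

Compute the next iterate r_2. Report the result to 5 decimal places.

r_2 = 0.35000 − (-0.06881)·(0.35000 − 0.25000) / (-0.06881 − 0.22630)
   = 0.35000 − (-0.0068810)/(-0.2951100) = 0.3266833

0.32668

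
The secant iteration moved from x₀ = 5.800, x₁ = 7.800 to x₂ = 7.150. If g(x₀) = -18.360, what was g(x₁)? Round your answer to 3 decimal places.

The secant line through (5.800, -18.360) and (7.800, g(x₁)) crosses zero at x₂ = 7.150.
So (5.800, -18.360), (7.800, g(x₁)), (7.150, 0) are collinear:
g(x₁) = -18.360 · (7.800 − 7.150) / (5.800 − 7.150) = -18.360 · (0.65000)/(-1.35000) = 8.84000

8.840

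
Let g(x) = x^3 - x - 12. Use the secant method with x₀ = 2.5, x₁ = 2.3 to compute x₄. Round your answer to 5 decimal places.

2.43484

g(2.5) = 1.1250000, g(2.3) = -2.1330000
x₂ = 2.3000000 − (-2.1330000)·(2.3000000 − 2.5000000) / (-2.1330000 − 1.1250000) = 2.3000000 − (0.4266000)/(-3.2580000) = 2.4309392
g(2.4309392) = -0.0653877
x₃ = 2.4309392 − (-0.0653877)·(2.4309392 − 2.3000000) / (-0.0653877 − (-2.1330000)) = 2.4309392 − (-0.0085618)/(2.0676123) = 2.4350801
g(2.4350801) = 0.0040084
x₄ = 2.4350801 − 0.0040084·(2.4350801 − 2.4309392) / (0.0040084 − (-0.0653877)) = 2.4350801 − (0.0000166)/(0.0693960) = 2.4348410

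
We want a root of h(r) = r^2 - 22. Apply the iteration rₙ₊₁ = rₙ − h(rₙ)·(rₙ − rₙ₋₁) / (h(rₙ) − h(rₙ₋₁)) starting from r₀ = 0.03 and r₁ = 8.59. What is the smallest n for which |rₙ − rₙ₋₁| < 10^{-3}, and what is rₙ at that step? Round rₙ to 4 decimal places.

h(0.03) = -21.999100, h(8.59) = 51.788100
r₂ = 8.590000 − 51.788100·(8.560000)/(73.787200) = 2.582100;  |Δ| = 6.007900
h(2.582100) = -15.332761
r₃ = 2.582100 − (-15.332761)·(-6.007900)/(-67.120861) = 3.954515;  |Δ| = 1.372415
h(3.954515) = -6.361810
r₄ = 3.954515 − (-6.361810)·(1.372415)/(8.970950) = 4.927773;  |Δ| = 0.973258
h(4.927773) = 2.282944
r₅ = 4.927773 − 2.282944·(0.973258)/(8.644755) = 4.670751;  |Δ| = 0.257022
h(4.670751) = -0.184088
r₆ = 4.670751 − (-0.184088)·(-0.257022)/(-2.467033) = 4.689929;  |Δ| = 0.019179
h(4.689929) = -0.004562
r₇ = 4.689929 − (-0.004562)·(0.019179)/(0.179527) = 4.690417;  |Δ| = 0.000487
|r₇ − r₆| = 0.000487 < 10^{-3}

n = 7, rₙ = 4.6904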